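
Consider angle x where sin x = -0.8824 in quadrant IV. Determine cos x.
cos x = √(1 - sin²x) = 0.4705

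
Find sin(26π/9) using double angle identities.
sin(26π/9) = 2 sin 13π/9 cos 13π/9 = 0.342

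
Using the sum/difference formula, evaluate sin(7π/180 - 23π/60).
sin(7π/180 - 23π/60) = sin 7π/180 cos 23π/60 - cos 7π/180 sin 23π/60 = -0.8829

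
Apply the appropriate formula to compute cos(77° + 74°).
cos(77° + 74°) = cos 77° cos 74° - sin 77° sin 74° = -0.8746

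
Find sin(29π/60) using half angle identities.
sin(29π/60) = √((1 - cos 29π/30)/2) = 0.9986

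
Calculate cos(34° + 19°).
cos(34° + 19°) = cos 34° cos 19° - sin 34° sin 19° = 0.6018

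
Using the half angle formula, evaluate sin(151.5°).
sin(151.5°) = √((1 - cos 303°)/2) = 0.4772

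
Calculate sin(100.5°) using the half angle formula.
sin(100.5°) = √((1 - cos 201°)/2) = 0.9833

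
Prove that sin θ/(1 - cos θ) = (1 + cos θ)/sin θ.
LHS = sin θ(1 + cos θ) / ((1 - cos θ)(1 + cos θ)) = sin θ(1 + cos θ) / (1 - cos²θ) = sin θ(1 + cos θ) / sin²θ = (1 + cos θ)/sin θ = RHS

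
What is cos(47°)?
cos(47°) = 0.682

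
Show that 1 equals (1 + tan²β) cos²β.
RHS = sec²β · cos²β = (1/cos²β) · cos²β = 1 = LHS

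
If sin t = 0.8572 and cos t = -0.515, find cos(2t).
cos(2t) = cos²t - sin²t = -0.4696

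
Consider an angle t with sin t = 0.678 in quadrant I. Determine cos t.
cos t = √(1 - sin²t) = 0.7351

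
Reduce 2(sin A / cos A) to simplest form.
2(sin A / cos A) = 2(tan A) (using Quotient identity)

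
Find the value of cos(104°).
cos(104°) = -0.2419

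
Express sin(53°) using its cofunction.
sin(53°) = cos(90° - 53°) = cos(37°)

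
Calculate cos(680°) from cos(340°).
cos(680°) = cos²340° - sin²340° = 0.766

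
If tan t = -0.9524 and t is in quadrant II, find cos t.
cos t = -0.7241 (using tan²t + 1 = sec²t)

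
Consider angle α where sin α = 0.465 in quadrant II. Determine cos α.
cos α = ±√(1 - sin²α) = -0.8853 (negative in QII)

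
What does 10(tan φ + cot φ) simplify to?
10(tan φ + cot φ) = 10(sec φ csc φ) (using Quotient identities)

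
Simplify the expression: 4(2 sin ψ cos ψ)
4(2 sin ψ cos ψ) = 4(sin(2ψ)) (using Double angle)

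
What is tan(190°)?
tan(190°) = 0.1763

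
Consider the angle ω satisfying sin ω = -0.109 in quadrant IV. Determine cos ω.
cos ω = √(1 - sin²ω) = 0.994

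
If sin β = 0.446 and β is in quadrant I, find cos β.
cos β = 0.895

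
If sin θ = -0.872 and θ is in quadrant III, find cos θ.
cos θ = -0.4895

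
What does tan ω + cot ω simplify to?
tan ω + cot ω = sec ω csc ω (using Quotient identities)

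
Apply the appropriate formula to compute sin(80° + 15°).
sin(80° + 15°) = sin 80° cos 15° + cos 80° sin 15° = 0.9962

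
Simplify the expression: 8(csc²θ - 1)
8(csc²θ - 1) = 8(cot²θ) (using Pythagorean identity)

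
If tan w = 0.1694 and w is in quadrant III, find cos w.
cos w = -0.986 (using tan²w + 1 = sec²w)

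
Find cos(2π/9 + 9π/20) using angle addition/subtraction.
cos(2π/9 + 9π/20) = cos 2π/9 cos 9π/20 - sin 2π/9 sin 9π/20 = -0.515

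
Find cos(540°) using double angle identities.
cos(540°) = 1 - 2sin²270° = -1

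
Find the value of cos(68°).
cos(68°) = 0.3746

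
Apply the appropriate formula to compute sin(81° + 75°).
sin(81° + 75°) = sin 81° cos 75° + cos 81° sin 75° = 0.4067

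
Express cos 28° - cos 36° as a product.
cos 28° - cos 36° = -2 sin(32°) sin(-4°)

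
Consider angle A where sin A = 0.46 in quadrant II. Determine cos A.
cos A = ±√(1 - sin²A) = -0.8879 (negative in QII)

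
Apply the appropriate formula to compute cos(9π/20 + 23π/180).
cos(9π/20 + 23π/180) = cos 9π/20 cos 23π/180 - sin 9π/20 sin 23π/180 = -0.2419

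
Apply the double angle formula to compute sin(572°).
sin(572°) = 2 sin 286° cos 286° = -0.5299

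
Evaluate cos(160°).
cos(160°) = -0.9397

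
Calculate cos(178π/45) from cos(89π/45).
cos(178π/45) = cos²89π/45 - sin²89π/45 = 0.9903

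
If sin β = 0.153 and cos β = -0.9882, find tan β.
tan β = sin β / cos β = -0.1548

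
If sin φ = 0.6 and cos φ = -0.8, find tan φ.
tan φ = sin φ / cos φ = -0.75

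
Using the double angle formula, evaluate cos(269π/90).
cos(269π/90) = cos²269π/180 - sin²269π/180 = -0.9994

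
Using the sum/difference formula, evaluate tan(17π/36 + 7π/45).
tan(17π/36 + 7π/45) = (tan 17π/36 + tan 7π/45)/(1 - tan 17π/36 tan 7π/45) = -2.356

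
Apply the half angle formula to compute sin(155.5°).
sin(155.5°) = √((1 - cos 311°)/2) = 0.4147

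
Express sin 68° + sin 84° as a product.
sin 68° + sin 84° = 2 sin(76°) cos(-8°)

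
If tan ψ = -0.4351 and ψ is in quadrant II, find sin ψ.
sin ψ = 0.399 (using tan²ψ + 1 = sec²ψ)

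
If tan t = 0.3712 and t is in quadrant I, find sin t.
sin t = 0.348 (using tan²t + 1 = sec²t)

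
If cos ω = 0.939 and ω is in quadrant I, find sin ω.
sin ω = 0.3439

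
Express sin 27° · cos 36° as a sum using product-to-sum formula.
sin 27° cos 36° = (1/2)[sin(27°+36°) + sin(27°-36°)]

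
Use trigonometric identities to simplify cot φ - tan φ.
cot φ - tan φ = 2 cot(2φ) (using Double angle)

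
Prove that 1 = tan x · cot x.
RHS = (sin x/cos x) · (cos x/sin x) = 1 = LHS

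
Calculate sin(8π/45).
sin(8π/45) = 0.5299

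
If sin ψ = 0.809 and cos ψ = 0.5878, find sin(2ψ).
sin(2ψ) = 2 sin ψ cos ψ = 0.9511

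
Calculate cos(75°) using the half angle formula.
cos(75°) = √((1 + cos 150°)/2) = (√6-√2)/4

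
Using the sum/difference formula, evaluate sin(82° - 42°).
sin(82° - 42°) = sin 82° cos 42° - cos 82° sin 42° = 0.6428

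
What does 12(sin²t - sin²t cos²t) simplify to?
12(sin²t - sin²t cos²t) = 12(sin⁴t) (using Factoring)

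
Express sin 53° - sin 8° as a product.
sin 53° - sin 8° = 2 cos(30.5°) sin(22.5°)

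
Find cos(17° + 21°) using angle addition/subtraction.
cos(17° + 21°) = cos 17° cos 21° - sin 17° sin 21° = 0.788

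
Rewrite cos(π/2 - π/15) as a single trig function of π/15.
cos(π/2 - π/15) = sin(π/15)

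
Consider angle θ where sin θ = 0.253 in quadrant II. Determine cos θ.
cos θ = ±√(1 - sin²θ) = -0.9675 (negative in QII)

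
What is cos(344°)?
cos(344°) = 0.9613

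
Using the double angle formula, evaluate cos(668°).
cos(668°) = 1 - 2sin²334° = 0.6157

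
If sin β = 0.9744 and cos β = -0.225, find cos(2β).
cos(2β) = cos²β - sin²β = -0.8988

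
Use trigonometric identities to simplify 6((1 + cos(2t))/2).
6((1 + cos(2t))/2) = 6(cos²t) (using Power reduction)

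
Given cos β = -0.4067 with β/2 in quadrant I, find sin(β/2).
sin(β/2) = ±√((1 - cos β)/2); positive since β/2 ∈ QI, so sin(β/2) = 0.8387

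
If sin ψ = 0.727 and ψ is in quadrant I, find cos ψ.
cos ψ = 0.6866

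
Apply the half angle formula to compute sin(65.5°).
sin(65.5°) = √((1 - cos 131°)/2) = 0.91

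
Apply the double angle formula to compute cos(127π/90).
cos(127π/90) = cos²127π/180 - sin²127π/180 = -0.2756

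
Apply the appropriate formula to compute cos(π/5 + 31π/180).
cos(π/5 + 31π/180) = cos π/5 cos 31π/180 - sin π/5 sin 31π/180 = 0.3907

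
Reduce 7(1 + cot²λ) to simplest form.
7(1 + cot²λ) = 7(csc²λ) (using Pythagorean identity)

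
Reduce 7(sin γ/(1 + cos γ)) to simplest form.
7(sin γ/(1 + cos γ)) = 7(tan(γ/2)) (using Half angle)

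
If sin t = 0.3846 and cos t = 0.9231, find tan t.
tan t = sin t / cos t = 0.4166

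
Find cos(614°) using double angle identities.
cos(614°) = 2cos²307° - 1 = -0.2756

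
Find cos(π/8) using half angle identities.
cos(π/8) = √((1 + cos π/4)/2) = √(2+√2)/2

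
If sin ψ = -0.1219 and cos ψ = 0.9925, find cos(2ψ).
cos(2ψ) = cos²ψ - sin²ψ = 0.9702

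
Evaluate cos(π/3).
cos(π/3) = 1/2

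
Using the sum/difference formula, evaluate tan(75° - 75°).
tan(75° - 75°) = (tan 75° - tan 75°)/(1 + tan 75° tan 75°) = 0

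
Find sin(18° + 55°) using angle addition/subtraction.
sin(18° + 55°) = sin 18° cos 55° + cos 18° sin 55° = 0.9563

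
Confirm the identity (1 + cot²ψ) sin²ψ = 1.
LHS = csc²ψ · sin²ψ = (1/sin²ψ) · sin²ψ = 1 = RHS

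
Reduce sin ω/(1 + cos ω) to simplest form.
sin ω/(1 + cos ω) = tan(ω/2) (using Half angle)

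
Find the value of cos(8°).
cos(8°) = 0.9903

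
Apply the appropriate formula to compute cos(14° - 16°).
cos(14° - 16°) = cos 14° cos 16° + sin 14° sin 16° = 0.9994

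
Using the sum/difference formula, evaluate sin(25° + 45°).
sin(25° + 45°) = sin 25° cos 45° + cos 25° sin 45° = 0.9397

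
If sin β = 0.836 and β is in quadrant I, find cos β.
cos β = 0.5487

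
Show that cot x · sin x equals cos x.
LHS = (cos x/sin x) · sin x = cos x = RHS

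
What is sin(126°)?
sin(126°) = 0.809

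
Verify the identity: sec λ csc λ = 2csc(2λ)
RHS = 2/sin(2λ) = 2/(2 sin λ cos λ) = 1/(sin λ cos λ) = (1/cos λ)(1/sin λ) = sec λ csc λ = LHS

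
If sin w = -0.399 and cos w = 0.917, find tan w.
tan w = sin w / cos w = -0.4351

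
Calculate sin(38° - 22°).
sin(38° - 22°) = sin 38° cos 22° - cos 38° sin 22° = 0.2756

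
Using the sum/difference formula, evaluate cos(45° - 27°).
cos(45° - 27°) = cos 45° cos 27° + sin 45° sin 27° = 0.9511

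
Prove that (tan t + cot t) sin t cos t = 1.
LHS = (sin t/cos t + cos t/sin t) sin t cos t = ((sin²t + cos²t)/(sin t cos t)) · sin t cos t = sin²t + cos²t = 1 = RHS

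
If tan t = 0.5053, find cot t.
cot t = 1/tan t = 1.979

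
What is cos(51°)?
cos(51°) = 0.6293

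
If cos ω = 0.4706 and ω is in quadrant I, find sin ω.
sin ω = 0.8823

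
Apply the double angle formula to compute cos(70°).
cos(70°) = cos²35° - sin²35° = 0.342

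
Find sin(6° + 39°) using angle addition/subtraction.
sin(6° + 39°) = sin 6° cos 39° + cos 6° sin 39° = √2/2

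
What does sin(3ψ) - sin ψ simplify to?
sin(3ψ) - sin ψ = 2 cos(2ψ) sin ψ (using Sum-to-product)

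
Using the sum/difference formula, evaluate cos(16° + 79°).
cos(16° + 79°) = cos 16° cos 79° - sin 16° sin 79° = -0.08716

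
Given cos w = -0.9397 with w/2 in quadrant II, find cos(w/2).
cos(w/2) = ±√((1 + cos w)/2); negative since w/2 ∈ QII, so cos(w/2) = -0.1736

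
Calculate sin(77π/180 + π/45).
sin(77π/180 + π/45) = sin 77π/180 cos π/45 + cos 77π/180 sin π/45 = 0.9877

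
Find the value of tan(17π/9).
tan(17π/9) = -0.364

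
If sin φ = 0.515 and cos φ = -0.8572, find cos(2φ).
cos(2φ) = cos²φ - sin²φ = 0.4696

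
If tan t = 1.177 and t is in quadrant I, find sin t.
sin t = 0.7621 (using tan²t + 1 = sec²t)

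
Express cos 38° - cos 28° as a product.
cos 38° - cos 28° = -2 sin(33°) sin(5°)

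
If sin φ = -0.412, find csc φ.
csc φ = 1/sin φ = -2.427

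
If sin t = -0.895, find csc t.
csc t = 1/sin t = -1.117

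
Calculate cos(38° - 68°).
cos(38° - 68°) = cos 38° cos 68° + sin 38° sin 68° = √3/2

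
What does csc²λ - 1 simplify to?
csc²λ - 1 = cot²λ (using Pythagorean identity)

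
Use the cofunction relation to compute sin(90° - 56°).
sin(90° - 56°) = cos(56°) = 0.5592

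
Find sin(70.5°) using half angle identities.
sin(70.5°) = √((1 - cos 141°)/2) = 0.9426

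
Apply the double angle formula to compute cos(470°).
cos(470°) = 1 - 2sin²235° = -0.342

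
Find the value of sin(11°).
sin(11°) = 0.1908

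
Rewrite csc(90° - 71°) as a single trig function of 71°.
csc(90° - 71°) = sec(71°)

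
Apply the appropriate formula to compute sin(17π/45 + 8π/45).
sin(17π/45 + 8π/45) = sin 17π/45 cos 8π/45 + cos 17π/45 sin 8π/45 = 0.9848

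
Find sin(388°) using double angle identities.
sin(388°) = 2 sin 194° cos 194° = 0.4695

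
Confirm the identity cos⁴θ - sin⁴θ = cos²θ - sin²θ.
LHS = (cos²θ - sin²θ)(cos²θ + sin²θ) = (cos²θ - sin²θ) · 1 = cos²θ - sin²θ = RHS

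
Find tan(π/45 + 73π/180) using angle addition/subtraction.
tan(π/45 + 73π/180) = (tan π/45 + tan 73π/180)/(1 - tan π/45 tan 73π/180) = 4.331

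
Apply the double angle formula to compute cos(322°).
cos(322°) = cos²161° - sin²161° = 0.788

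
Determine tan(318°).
tan(318°) = -0.9004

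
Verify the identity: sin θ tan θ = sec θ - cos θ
RHS = 1/cos θ - cos θ = (1 - cos²θ)/cos θ = sin²θ/cos θ = sin θ · (sin θ/cos θ) = sin θ tan θ = LHS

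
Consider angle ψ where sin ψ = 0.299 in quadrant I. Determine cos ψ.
cos ψ = √(1 - sin²ψ) = 0.9543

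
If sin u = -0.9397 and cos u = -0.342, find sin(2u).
sin(2u) = 2 sin u cos u = 0.6428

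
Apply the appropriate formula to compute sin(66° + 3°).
sin(66° + 3°) = sin 66° cos 3° + cos 66° sin 3° = 0.9336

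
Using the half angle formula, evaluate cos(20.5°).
cos(20.5°) = √((1 + cos 41°)/2) = 0.9367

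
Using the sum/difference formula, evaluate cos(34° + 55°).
cos(34° + 55°) = cos 34° cos 55° - sin 34° sin 55° = 0.01745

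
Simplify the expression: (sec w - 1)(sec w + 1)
(sec w - 1)(sec w + 1) = tan²w (using Diff. of squares)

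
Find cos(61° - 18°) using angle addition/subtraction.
cos(61° - 18°) = cos 61° cos 18° + sin 61° sin 18° = 0.7314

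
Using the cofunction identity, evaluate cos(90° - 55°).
cos(90° - 55°) = sin(55°) = 0.8192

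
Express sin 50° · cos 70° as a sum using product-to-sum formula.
sin 50° cos 70° = (1/2)[sin(50°+70°) + sin(50°-70°)]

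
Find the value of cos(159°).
cos(159°) = -0.9336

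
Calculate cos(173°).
cos(173°) = -0.9925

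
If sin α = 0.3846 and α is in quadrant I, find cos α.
cos α = 0.9231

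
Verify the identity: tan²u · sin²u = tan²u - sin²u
RHS = sin²u/cos²u - sin²u = sin²u(1/cos²u - 1) = sin²u · (1 - cos²u)/cos²u = sin²u · sin²u/cos²u = sin²u · tan²u = LHS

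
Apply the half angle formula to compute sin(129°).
sin(129°) = √((1 - cos 258°)/2) = 0.7771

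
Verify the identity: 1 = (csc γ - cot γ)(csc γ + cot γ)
RHS = csc²γ - cot²γ = (1 + cot²γ) - cot²γ = 1 = LHS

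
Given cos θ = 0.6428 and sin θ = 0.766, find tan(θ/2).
tan(θ/2) = sin θ / (1 + cos θ) = 0.4663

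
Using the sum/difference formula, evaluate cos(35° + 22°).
cos(35° + 22°) = cos 35° cos 22° - sin 35° sin 22° = 0.5446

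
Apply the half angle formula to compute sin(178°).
sin(178°) = √((1 - cos 356°)/2) = 0.0349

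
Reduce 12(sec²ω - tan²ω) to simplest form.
12(sec²ω - tan²ω) = 12 (using Pythagorean identity)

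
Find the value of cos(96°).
cos(96°) = -0.1045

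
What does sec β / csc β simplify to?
sec β / csc β = tan β (using Reciprocal identities)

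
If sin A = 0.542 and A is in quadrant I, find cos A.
cos A = 0.8404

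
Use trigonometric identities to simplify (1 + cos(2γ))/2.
(1 + cos(2γ))/2 = cos²γ (using Power reduction)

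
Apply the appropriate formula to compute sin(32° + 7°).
sin(32° + 7°) = sin 32° cos 7° + cos 32° sin 7° = 0.6293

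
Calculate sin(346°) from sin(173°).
sin(346°) = 2 sin 173° cos 173° = -0.2419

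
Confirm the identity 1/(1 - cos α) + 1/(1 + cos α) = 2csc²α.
LHS = [(1 + cos α) + (1 - cos α)] / [(1 - cos α)(1 + cos α)] = 2/(1 - cos²α) = 2/sin²α = 2csc²α = RHS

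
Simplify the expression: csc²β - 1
csc²β - 1 = cot²β (using Pythagorean identity)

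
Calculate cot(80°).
cot(80°) = 0.1763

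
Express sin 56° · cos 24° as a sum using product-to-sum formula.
sin 56° cos 24° = (1/2)[sin(56°+24°) + sin(56°-24°)]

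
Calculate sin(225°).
sin(225°) = -√2/2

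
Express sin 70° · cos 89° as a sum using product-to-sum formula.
sin 70° cos 89° = (1/2)[sin(70°+89°) + sin(70°-89°)]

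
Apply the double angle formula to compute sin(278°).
sin(278°) = 2 sin 139° cos 139° = -0.9903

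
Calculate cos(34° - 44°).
cos(34° - 44°) = cos 34° cos 44° + sin 34° sin 44° = 0.9848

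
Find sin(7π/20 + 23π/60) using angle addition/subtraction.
sin(7π/20 + 23π/60) = sin 7π/20 cos 23π/60 + cos 7π/20 sin 23π/60 = 0.7431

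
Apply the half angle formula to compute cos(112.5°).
cos(112.5°) = -√((1 + cos 225°)/2) = -0.3827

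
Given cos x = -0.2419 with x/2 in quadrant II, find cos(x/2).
cos(x/2) = ±√((1 + cos x)/2); negative since x/2 ∈ QII, so cos(x/2) = -0.6157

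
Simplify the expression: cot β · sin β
cot β · sin β = cos β (using Quotient identity)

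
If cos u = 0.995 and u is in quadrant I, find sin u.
sin u = 0.09987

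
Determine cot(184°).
cot(184°) = 14.3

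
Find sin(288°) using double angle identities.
sin(288°) = 2 sin 144° cos 144° = -0.9511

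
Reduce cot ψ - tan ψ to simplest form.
cot ψ - tan ψ = 2 cot(2ψ) (using Double angle)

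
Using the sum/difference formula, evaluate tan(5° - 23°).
tan(5° - 23°) = (tan 5° - tan 23°)/(1 + tan 5° tan 23°) = -0.3249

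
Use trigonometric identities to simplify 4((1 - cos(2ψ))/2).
4((1 - cos(2ψ))/2) = 4(sin²ψ) (using Power reduction)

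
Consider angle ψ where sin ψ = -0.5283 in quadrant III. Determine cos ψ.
cos ψ = ±√(1 - sin²ψ) = -0.8491 (negative in QIII)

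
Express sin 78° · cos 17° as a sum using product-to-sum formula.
sin 78° cos 17° = (1/2)[sin(78°+17°) + sin(78°-17°)]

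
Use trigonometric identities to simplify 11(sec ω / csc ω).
11(sec ω / csc ω) = 11(tan ω) (using Reciprocal identities)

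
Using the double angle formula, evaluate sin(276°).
sin(276°) = 2 sin 138° cos 138° = -0.9945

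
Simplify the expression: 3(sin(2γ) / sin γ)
3(sin(2γ) / sin γ) = 3(2 cos γ) (using Double angle)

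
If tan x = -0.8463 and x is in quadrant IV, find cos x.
cos x = 0.7633 (using tan²x + 1 = sec²x)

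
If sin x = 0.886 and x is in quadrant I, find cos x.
cos x = 0.4637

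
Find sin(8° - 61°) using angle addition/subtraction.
sin(8° - 61°) = sin 8° cos 61° - cos 8° sin 61° = -0.7986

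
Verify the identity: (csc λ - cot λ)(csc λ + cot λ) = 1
LHS = csc²λ - cot²λ = (1 + cot²λ) - cot²λ = 1 = RHS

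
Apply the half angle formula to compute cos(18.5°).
cos(18.5°) = √((1 + cos 37°)/2) = 0.9483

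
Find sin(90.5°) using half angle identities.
sin(90.5°) = √((1 - cos 181°)/2) = 1.0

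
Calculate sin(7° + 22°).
sin(7° + 22°) = sin 7° cos 22° + cos 7° sin 22° = 0.4848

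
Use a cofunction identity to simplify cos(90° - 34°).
cos(90° - 34°) = sin(34°)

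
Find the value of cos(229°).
cos(229°) = -0.6561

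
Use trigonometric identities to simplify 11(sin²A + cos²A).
11(sin²A + cos²A) = 11 (using Pythagorean identity)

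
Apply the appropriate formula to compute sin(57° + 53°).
sin(57° + 53°) = sin 57° cos 53° + cos 57° sin 53° = 0.9397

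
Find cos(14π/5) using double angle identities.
cos(14π/5) = 2cos²7π/5 - 1 = -0.809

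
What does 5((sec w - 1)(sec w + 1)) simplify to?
5((sec w - 1)(sec w + 1)) = 5(tan²w) (using Diff. of squares)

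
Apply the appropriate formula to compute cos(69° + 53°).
cos(69° + 53°) = cos 69° cos 53° - sin 69° sin 53° = -0.5299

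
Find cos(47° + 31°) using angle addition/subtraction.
cos(47° + 31°) = cos 47° cos 31° - sin 47° sin 31° = 0.2079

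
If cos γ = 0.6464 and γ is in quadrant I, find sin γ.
sin γ = 0.763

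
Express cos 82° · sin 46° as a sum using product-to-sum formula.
cos 82° sin 46° = (1/2)[sin(82°+46°) - sin(82°-46°)]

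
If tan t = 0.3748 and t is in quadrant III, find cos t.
cos t = -0.9364 (using tan²t + 1 = sec²t)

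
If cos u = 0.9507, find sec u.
sec u = 1/cos u = 1.052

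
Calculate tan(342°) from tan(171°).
tan(342°) = 2 tan 171° / (1 - tan²171°) = -0.3249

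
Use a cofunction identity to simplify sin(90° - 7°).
sin(90° - 7°) = cos(7°)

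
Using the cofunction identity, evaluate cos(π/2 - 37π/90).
cos(π/2 - 37π/90) = sin(37π/90) = 0.9613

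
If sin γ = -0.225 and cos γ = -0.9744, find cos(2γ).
cos(2γ) = cos²γ - sin²γ = 0.8988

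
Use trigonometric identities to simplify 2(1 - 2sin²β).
2(1 - 2sin²β) = 2(cos(2β)) (using Double angle)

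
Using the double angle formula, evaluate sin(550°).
sin(550°) = 2 sin 275° cos 275° = -0.1736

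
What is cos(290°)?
cos(290°) = 0.342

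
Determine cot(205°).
cot(205°) = 2.145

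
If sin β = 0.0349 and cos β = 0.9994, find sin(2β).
sin(2β) = 2 sin β cos β = 0.06976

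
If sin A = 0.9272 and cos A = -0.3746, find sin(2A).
sin(2A) = 2 sin A cos A = -0.6947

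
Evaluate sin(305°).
sin(305°) = -0.8192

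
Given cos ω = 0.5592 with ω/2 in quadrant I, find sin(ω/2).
sin(ω/2) = ±√((1 - cos ω)/2); positive since ω/2 ∈ QI, so sin(ω/2) = 0.4695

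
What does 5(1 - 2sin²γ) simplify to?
5(1 - 2sin²γ) = 5(cos(2γ)) (using Double angle)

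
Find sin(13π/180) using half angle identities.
sin(13π/180) = √((1 - cos 13π/90)/2) = 0.225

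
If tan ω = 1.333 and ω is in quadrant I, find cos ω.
cos ω = 0.6001 (using tan²ω + 1 = sec²ω)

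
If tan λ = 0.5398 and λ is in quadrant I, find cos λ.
cos λ = 0.88 (using tan²λ + 1 = sec²λ)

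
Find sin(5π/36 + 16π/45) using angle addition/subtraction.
sin(5π/36 + 16π/45) = sin 5π/36 cos 16π/45 + cos 5π/36 sin 16π/45 = 0.9998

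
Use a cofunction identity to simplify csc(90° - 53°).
csc(90° - 53°) = sec(53°)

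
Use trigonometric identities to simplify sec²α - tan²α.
sec²α - tan²α = 1 (using Pythagorean identity)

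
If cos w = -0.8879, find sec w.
sec w = 1/cos w = -1.126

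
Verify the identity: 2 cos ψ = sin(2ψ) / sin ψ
RHS = 2 sin ψ cos ψ / sin ψ = 2 cos ψ = LHS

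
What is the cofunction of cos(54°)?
cos(54°) = sin(90° - 54°) = sin(36°)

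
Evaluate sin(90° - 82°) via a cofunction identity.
sin(90° - 82°) = cos(82°) = 0.1392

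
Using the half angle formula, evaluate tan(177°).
tan(177°) = sin 354° / (1 + cos 354°) = -0.05241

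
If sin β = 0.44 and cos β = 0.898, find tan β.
tan β = sin β / cos β = 0.49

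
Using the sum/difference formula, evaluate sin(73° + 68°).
sin(73° + 68°) = sin 73° cos 68° + cos 73° sin 68° = 0.6293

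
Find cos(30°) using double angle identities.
cos(30°) = cos²15° - sin²15° = √3/2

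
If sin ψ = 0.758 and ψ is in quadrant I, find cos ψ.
cos ψ = 0.6523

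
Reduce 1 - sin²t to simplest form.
1 - sin²t = cos²t (using Pythagorean identity)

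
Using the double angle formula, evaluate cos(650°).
cos(650°) = 2cos²325° - 1 = 0.342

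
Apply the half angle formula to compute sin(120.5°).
sin(120.5°) = √((1 - cos 241°)/2) = 0.8616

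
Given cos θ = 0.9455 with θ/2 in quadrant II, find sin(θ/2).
sin(θ/2) = ±√((1 - cos θ)/2); positive since θ/2 ∈ QII, so sin(θ/2) = 0.1651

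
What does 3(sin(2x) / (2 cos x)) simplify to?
3(sin(2x) / (2 cos x)) = 3(sin x) (using Double angle)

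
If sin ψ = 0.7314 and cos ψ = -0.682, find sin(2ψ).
sin(2ψ) = 2 sin ψ cos ψ = -0.9976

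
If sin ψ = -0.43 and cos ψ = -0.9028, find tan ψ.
tan ψ = sin ψ / cos ψ = 0.4763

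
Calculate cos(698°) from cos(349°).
cos(698°) = cos²349° - sin²349° = 0.9272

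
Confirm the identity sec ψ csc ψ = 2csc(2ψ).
RHS = 2/sin(2ψ) = 2/(2 sin ψ cos ψ) = 1/(sin ψ cos ψ) = (1/cos ψ)(1/sin ψ) = sec ψ csc ψ = LHS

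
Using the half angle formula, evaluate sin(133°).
sin(133°) = √((1 - cos 266°)/2) = 0.7314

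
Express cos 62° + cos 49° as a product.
cos 62° + cos 49° = 2 cos(55.5°) cos(6.5°)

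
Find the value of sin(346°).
sin(346°) = -0.2419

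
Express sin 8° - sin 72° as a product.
sin 8° - sin 72° = 2 cos(40°) sin(-32°)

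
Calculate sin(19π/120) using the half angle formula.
sin(19π/120) = √((1 - cos 19π/60)/2) = 0.4772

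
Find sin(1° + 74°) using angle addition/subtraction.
sin(1° + 74°) = sin 1° cos 74° + cos 1° sin 74° = (√6+√2)/4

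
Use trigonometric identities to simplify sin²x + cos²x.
sin²x + cos²x = 1 (using Pythagorean identity)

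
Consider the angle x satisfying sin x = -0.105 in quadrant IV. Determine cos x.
cos x = √(1 - sin²x) = 0.9945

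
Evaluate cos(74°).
cos(74°) = 0.2756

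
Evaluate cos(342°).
cos(342°) = 0.9511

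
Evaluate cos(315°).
cos(315°) = √2/2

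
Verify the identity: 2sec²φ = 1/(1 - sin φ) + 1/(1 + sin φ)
RHS = [(1 + sin φ) + (1 - sin φ)] / [(1 - sin φ)(1 + sin φ)] = 2/(1 - sin²φ) = 2/cos²φ = 2sec²φ = LHS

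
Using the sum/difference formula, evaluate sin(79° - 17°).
sin(79° - 17°) = sin 79° cos 17° - cos 79° sin 17° = 0.8829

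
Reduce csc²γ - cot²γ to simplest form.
csc²γ - cot²γ = 1 (using Pythagorean identity)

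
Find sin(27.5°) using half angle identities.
sin(27.5°) = √((1 - cos 55°)/2) = 0.4617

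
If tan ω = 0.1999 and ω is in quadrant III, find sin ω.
sin ω = -0.196 (using tan²ω + 1 = sec²ω)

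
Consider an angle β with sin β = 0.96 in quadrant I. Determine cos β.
cos β = √(1 - sin²β) = 0.28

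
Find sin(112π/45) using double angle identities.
sin(112π/45) = 2 sin 56π/45 cos 56π/45 = 0.9994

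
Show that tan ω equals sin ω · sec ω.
RHS = sin ω · (1/cos ω) = sin ω/cos ω = tan ω = LHS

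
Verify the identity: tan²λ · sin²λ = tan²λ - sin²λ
RHS = sin²λ/cos²λ - sin²λ = sin²λ(1/cos²λ - 1) = sin²λ · (1 - cos²λ)/cos²λ = sin²λ · sin²λ/cos²λ = sin²λ · tan²λ = LHS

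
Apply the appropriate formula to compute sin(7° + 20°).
sin(7° + 20°) = sin 7° cos 20° + cos 7° sin 20° = 0.454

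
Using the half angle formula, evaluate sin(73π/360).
sin(73π/360) = √((1 - cos 73π/180)/2) = 0.5948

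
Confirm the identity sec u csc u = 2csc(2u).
RHS = 2/sin(2u) = 2/(2 sin u cos u) = 1/(sin u cos u) = (1/cos u)(1/sin u) = sec u csc u = LHS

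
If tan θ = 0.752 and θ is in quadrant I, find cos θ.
cos θ = 0.7992 (using tan²θ + 1 = sec²θ)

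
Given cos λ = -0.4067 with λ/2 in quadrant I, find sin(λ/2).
sin(λ/2) = ±√((1 - cos λ)/2); positive since λ/2 ∈ QI, so sin(λ/2) = 0.8387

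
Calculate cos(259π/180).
cos(259π/180) = -0.1908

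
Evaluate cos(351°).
cos(351°) = 0.9877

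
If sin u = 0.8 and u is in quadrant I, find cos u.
cos u = 0.6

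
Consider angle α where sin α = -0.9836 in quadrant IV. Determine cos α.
cos α = √(1 - sin²α) = 0.1804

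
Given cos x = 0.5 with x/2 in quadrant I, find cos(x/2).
cos(x/2) = ±√((1 + cos x)/2); positive since x/2 ∈ QI, so cos(x/2) = √3/2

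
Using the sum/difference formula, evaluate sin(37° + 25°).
sin(37° + 25°) = sin 37° cos 25° + cos 37° sin 25° = 0.8829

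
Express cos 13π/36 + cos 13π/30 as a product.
cos 13π/36 + cos 13π/30 = 2 cos(143π/360) cos(-13π/360)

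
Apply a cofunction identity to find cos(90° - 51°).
cos(90° - 51°) = sin(51°) = 0.7771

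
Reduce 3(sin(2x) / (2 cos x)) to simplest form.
3(sin(2x) / (2 cos x)) = 3(sin x) (using Double angle)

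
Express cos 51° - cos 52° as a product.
cos 51° - cos 52° = -2 sin(51.5°) sin(-0.5°)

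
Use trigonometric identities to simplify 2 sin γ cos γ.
2 sin γ cos γ = sin(2γ) (using Double angle)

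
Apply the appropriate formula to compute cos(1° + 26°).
cos(1° + 26°) = cos 1° cos 26° - sin 1° sin 26° = 0.891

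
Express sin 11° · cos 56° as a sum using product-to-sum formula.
sin 11° cos 56° = (1/2)[sin(11°+56°) + sin(11°-56°)]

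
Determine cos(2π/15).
cos(2π/15) = 0.9135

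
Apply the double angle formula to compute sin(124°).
sin(124°) = 2 sin 62° cos 62° = 0.829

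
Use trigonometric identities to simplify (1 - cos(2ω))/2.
(1 - cos(2ω))/2 = sin²ω (using Power reduction)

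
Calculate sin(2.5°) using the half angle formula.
sin(2.5°) = √((1 - cos 5°)/2) = 0.04362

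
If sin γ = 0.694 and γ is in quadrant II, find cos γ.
cos γ = -0.72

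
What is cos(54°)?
cos(54°) = 0.5878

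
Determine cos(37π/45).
cos(37π/45) = -0.848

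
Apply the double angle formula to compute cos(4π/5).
cos(4π/5) = cos²2π/5 - sin²2π/5 = -0.809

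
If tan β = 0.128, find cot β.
cot β = 1/tan β = 7.812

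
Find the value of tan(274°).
tan(274°) = -14.3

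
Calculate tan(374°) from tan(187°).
tan(374°) = 2 tan 187° / (1 - tan²187°) = 0.2493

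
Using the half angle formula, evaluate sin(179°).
sin(179°) = √((1 - cos 358°)/2) = 0.01745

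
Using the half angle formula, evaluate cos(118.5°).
cos(118.5°) = -√((1 + cos 237°)/2) = -0.4772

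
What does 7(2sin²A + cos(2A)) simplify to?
7(2sin²A + cos(2A)) = 7 (using Double angle)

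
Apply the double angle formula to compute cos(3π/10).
cos(3π/10) = cos²3π/20 - sin²3π/20 = 0.5878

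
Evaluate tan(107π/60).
tan(107π/60) = -0.8098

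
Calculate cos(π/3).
cos(π/3) = 1/2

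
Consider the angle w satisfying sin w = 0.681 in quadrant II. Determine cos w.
cos w = ±√(1 - sin²w) = -0.7323 (negative in QII)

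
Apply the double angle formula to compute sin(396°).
sin(396°) = 2 sin 198° cos 198° = 0.5878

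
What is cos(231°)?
cos(231°) = -0.6293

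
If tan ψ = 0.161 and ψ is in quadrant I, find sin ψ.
sin ψ = 0.159 (using tan²ψ + 1 = sec²ψ)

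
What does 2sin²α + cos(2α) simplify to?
2sin²α + cos(2α) = 1 (using Double angle)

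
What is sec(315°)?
sec(315°) = √2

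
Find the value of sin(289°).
sin(289°) = -0.9455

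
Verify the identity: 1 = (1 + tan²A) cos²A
RHS = sec²A · cos²A = (1/cos²A) · cos²A = 1 = LHS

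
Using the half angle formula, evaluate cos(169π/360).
cos(169π/360) = √((1 + cos 169π/180)/2) = 0.09585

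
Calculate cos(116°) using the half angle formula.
cos(116°) = -√((1 + cos 232°)/2) = -0.4384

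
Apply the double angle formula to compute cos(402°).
cos(402°) = cos²201° - sin²201° = 0.7431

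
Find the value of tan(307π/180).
tan(307π/180) = -1.327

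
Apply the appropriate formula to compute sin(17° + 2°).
sin(17° + 2°) = sin 17° cos 2° + cos 17° sin 2° = 0.3256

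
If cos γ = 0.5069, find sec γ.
sec γ = 1/cos γ = 1.973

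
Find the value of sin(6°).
sin(6°) = 0.1045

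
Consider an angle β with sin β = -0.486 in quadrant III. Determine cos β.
cos β = ±√(1 - sin²β) = -0.874 (negative in QIII)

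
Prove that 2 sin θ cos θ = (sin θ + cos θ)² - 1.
RHS = sin²θ + 2 sin θ cos θ + cos²θ - 1 = (sin²θ + cos²θ) + 2 sin θ cos θ - 1 = 1 + 2 sin θ cos θ - 1 = 2 sin θ cos θ = LHS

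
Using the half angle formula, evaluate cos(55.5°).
cos(55.5°) = √((1 + cos 111°)/2) = 0.5664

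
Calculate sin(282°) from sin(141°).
sin(282°) = 2 sin 141° cos 141° = -0.9781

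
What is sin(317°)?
sin(317°) = -0.682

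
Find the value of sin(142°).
sin(142°) = 0.6157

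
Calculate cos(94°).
cos(94°) = -0.06976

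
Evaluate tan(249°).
tan(249°) = 2.605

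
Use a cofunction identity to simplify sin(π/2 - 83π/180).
sin(π/2 - 83π/180) = cos(83π/180)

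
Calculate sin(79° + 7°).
sin(79° + 7°) = sin 79° cos 7° + cos 79° sin 7° = 0.9976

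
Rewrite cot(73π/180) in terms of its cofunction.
cot(73π/180) = tan(π/2 - 73π/180) = tan(17π/180)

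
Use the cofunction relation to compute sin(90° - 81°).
sin(90° - 81°) = cos(81°) = 0.1564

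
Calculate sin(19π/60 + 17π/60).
sin(19π/60 + 17π/60) = sin 19π/60 cos 17π/60 + cos 19π/60 sin 17π/60 = 0.9511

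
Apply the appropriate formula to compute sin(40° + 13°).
sin(40° + 13°) = sin 40° cos 13° + cos 40° sin 13° = 0.7986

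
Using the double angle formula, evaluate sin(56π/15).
sin(56π/15) = 2 sin 28π/15 cos 28π/15 = -0.7431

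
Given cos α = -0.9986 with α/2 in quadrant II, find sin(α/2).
sin(α/2) = ±√((1 - cos α)/2); positive since α/2 ∈ QII, so sin(α/2) = 0.9996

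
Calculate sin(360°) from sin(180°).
sin(360°) = 2 sin 180° cos 180° = 0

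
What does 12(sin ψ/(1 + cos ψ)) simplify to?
12(sin ψ/(1 + cos ψ)) = 12(tan(ψ/2)) (using Half angle)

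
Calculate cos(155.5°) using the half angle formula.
cos(155.5°) = -√((1 + cos 311°)/2) = -0.91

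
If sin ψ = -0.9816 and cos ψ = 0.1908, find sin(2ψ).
sin(2ψ) = 2 sin ψ cos ψ = -0.3746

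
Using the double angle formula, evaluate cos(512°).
cos(512°) = cos²256° - sin²256° = -0.8829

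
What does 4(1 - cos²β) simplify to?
4(1 - cos²β) = 4(sin²β) (using Pythagorean identity)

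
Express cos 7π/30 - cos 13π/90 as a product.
cos 7π/30 - cos 13π/90 = -2 sin(17π/90) sin(2π/45)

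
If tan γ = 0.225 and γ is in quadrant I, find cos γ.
cos γ = 0.9756 (using tan²γ + 1 = sec²γ)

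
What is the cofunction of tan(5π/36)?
tan(5π/36) = cot(π/2 - 5π/36) = cot(13π/36)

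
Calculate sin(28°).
sin(28°) = 0.4695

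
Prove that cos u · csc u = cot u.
LHS = cos u · (1/sin u) = cos u/sin u = cot u = RHS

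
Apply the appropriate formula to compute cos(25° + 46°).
cos(25° + 46°) = cos 25° cos 46° - sin 25° sin 46° = 0.3256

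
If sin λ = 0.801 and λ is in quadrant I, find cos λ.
cos λ = 0.5987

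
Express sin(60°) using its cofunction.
sin(60°) = cos(90° - 60°) = cos(30°)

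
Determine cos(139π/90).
cos(139π/90) = 0.1392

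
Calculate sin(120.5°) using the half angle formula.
sin(120.5°) = √((1 - cos 241°)/2) = 0.8616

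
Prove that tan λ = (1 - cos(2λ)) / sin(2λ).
RHS = 2sin²λ / (2 sin λ cos λ) = sin λ/cos λ = tan λ = LHS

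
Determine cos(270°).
cos(270°) = 0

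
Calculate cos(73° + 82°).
cos(73° + 82°) = cos 73° cos 82° - sin 73° sin 82° = -0.9063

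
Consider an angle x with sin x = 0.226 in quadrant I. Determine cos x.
cos x = √(1 - sin²x) = 0.9741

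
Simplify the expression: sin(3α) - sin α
sin(3α) - sin α = 2 cos(2α) sin α (using Sum-to-product)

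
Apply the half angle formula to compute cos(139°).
cos(139°) = -√((1 + cos 278°)/2) = -0.7547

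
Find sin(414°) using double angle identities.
sin(414°) = 2 sin 207° cos 207° = 0.809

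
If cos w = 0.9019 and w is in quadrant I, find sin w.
sin w = 0.4319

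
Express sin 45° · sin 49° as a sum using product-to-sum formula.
sin 45° sin 49° = (1/2)[cos(45°-49°) - cos(45°+49°)]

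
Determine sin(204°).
sin(204°) = -0.4067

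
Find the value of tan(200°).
tan(200°) = 0.364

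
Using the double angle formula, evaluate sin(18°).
sin(18°) = 2 sin 9° cos 9° = 0.309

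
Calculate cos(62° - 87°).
cos(62° - 87°) = cos 62° cos 87° + sin 62° sin 87° = 0.9063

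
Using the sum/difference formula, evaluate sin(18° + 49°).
sin(18° + 49°) = sin 18° cos 49° + cos 18° sin 49° = 0.9205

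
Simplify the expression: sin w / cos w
sin w / cos w = tan w (using Quotient identity)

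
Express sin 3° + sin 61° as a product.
sin 3° + sin 61° = 2 sin(32°) cos(-29°)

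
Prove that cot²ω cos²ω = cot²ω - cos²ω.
RHS = cos²ω/sin²ω - cos²ω = cos²ω(1/sin²ω - 1) = cos²ω · (1 - sin²ω)/sin²ω = cos²ω · cos²ω/sin²ω = cos²ω · cot²ω = LHS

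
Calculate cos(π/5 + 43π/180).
cos(π/5 + 43π/180) = cos π/5 cos 43π/180 - sin π/5 sin 43π/180 = 0.1908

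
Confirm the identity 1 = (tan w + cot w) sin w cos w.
RHS = (sin w/cos w + cos w/sin w) sin w cos w = ((sin²w + cos²w)/(sin w cos w)) · sin w cos w = sin²w + cos²w = 1 = LHS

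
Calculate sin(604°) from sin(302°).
sin(604°) = 2 sin 302° cos 302° = -0.8988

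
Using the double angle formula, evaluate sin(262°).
sin(262°) = 2 sin 131° cos 131° = -0.9903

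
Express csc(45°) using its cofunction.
csc(45°) = sec(90° - 45°) = sec(45°)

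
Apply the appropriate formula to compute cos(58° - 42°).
cos(58° - 42°) = cos 58° cos 42° + sin 58° sin 42° = 0.9613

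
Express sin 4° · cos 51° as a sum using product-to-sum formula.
sin 4° cos 51° = (1/2)[sin(4°+51°) + sin(4°-51°)]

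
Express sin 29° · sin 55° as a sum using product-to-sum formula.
sin 29° sin 55° = (1/2)[cos(29°-55°) - cos(29°+55°)]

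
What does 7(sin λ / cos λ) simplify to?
7(sin λ / cos λ) = 7(tan λ) (using Quotient identity)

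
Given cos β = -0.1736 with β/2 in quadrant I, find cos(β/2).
cos(β/2) = ±√((1 + cos β)/2); positive since β/2 ∈ QI, so cos(β/2) = 0.6428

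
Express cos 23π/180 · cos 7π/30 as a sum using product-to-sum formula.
cos 23π/180 cos 7π/30 = (1/2)[cos(23π/180-7π/30) + cos(23π/180+7π/30)]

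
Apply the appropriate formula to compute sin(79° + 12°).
sin(79° + 12°) = sin 79° cos 12° + cos 79° sin 12° = 0.9998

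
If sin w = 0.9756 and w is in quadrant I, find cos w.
cos w = 0.2196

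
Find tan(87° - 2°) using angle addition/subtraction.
tan(87° - 2°) = (tan 87° - tan 2°)/(1 + tan 87° tan 2°) = 11.43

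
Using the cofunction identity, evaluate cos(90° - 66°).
cos(90° - 66°) = sin(66°) = 0.9135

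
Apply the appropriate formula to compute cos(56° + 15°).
cos(56° + 15°) = cos 56° cos 15° - sin 56° sin 15° = 0.3256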